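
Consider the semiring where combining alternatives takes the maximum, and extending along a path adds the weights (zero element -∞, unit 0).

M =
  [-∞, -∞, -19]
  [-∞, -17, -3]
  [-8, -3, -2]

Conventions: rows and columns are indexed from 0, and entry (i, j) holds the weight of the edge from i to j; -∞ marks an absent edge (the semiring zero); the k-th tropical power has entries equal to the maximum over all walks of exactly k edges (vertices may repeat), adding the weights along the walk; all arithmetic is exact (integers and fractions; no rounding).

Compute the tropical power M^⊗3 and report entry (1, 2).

M^⊗2:
  [-27, -22, -21]
  [-11, -6, -5]
  [-10, -5, -4]
M^⊗3:
  [-29, -24, -23]
  [-13, -8, -7]
  [-12, -7, -6]
Key observation: the optimum is the walk 1->2->2->2, with weight (-3) + (-2) + (-2) = -7.
Optimal value attained by: walk 1->2->2->2.
Answer: (M^⊗3)[1][2] = -7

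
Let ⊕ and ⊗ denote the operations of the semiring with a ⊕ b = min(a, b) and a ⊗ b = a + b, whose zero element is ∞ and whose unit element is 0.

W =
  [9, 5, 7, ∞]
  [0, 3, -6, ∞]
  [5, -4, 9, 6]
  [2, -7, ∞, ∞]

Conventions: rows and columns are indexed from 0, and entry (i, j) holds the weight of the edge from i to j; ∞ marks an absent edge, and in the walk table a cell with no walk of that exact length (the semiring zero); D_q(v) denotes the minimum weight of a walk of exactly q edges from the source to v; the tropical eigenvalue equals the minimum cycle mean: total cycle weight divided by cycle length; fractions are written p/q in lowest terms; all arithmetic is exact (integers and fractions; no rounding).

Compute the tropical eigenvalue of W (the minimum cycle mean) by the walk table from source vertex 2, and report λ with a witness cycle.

q=0: [∞, ∞, 0, ∞]
q=1: [5, -4, 9, 6]
q=2: [-4, -1, -10, 15]
q=3: [-5, -14, -7, -4]
q=4: [-14, -11, -20, -1]
Optimal cycle mean attained by: cycle 1->2->1, total (-6) + (-4), length 2.
Answer: λ = -5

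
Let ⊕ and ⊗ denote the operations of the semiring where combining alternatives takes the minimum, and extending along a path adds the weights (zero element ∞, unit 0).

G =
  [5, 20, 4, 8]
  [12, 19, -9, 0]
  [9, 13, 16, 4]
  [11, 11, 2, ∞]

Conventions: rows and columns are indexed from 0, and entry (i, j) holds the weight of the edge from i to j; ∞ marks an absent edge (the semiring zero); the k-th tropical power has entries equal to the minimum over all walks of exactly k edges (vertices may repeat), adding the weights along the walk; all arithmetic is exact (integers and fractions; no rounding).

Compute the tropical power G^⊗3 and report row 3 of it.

G^⊗2:
  [10, 17, 9, 8]
  [0, 4, 2, -5]
  [14, 15, 4, 13]
  [11, 15, 2, 6]
G^⊗3:
  [15, 19, 8, 13]
  [5, 6, -5, 4]
  [13, 17, 6, 8]
  [11, 15, 6, 6]
Answer: row 3 of G^⊗3 = [11, 15, 6, 6]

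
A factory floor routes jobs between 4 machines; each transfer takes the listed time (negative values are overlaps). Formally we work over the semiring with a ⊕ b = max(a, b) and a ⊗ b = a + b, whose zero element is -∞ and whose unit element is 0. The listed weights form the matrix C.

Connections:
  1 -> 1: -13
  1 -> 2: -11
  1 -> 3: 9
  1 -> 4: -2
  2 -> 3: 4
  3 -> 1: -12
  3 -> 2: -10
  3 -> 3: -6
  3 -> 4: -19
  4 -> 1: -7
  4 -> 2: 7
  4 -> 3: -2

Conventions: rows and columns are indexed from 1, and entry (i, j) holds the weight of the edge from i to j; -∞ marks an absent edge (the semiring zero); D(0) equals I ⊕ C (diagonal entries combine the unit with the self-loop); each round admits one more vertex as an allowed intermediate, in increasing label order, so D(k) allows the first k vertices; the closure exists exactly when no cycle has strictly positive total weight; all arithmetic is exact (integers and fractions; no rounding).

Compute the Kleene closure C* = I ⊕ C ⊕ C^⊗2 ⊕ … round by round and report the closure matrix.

D(0):
  [0, -11, 9, -2]
  [-∞, 0, 4, -∞]
  [-12, -10, 0, -19]
  [-7, 7, -2, 0]
D(1):
  [0, -11, 9, -2]
  [-∞, 0, 4, -∞]
  [-12, -10, 0, -14]
  [-7, 7, 2, 0]
D(2):
  [0, -11, 9, -2]
  [-∞, 0, 4, -∞]
  [-12, -10, 0, -14]
  [-7, 7, 11, 0]
D(3):
  [0, -1, 9, -2]
  [-8, 0, 4, -10]
  [-12, -10, 0, -14]
  [-1, 7, 11, 0]
D(4):
  [0, 5, 9, -2]
  [-8, 0, 4, -10]
  [-12, -7, 0, -14]
  [-1, 7, 11, 0]
Answer: C* = [[0, 5, 9, -2], [-8, 0, 4, -10], [-12, -7, 0, -14], [-1, 7, 11, 0]]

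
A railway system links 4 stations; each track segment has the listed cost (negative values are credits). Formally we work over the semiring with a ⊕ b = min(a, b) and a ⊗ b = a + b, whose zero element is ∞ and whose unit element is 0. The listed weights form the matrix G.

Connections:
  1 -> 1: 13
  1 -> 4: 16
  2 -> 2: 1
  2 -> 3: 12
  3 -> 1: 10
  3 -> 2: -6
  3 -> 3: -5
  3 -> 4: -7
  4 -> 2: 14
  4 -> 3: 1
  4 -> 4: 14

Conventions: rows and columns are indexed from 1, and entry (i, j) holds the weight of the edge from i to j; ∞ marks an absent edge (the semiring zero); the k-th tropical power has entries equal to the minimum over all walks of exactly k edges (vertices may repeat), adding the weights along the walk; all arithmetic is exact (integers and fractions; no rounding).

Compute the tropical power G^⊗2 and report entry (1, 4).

G^⊗2:
  [26, 30, 17, 29]
  [22, 2, 7, 5]
  [5, -11, -10, -12]
  [11, -5, -4, -6]
Key observation: the optimum is the walk 1->1->4, with weight 13 + 16 = 29.
Optimal value attained by: walk 1->1->4.
Answer: (G^⊗2)[1][4] = 29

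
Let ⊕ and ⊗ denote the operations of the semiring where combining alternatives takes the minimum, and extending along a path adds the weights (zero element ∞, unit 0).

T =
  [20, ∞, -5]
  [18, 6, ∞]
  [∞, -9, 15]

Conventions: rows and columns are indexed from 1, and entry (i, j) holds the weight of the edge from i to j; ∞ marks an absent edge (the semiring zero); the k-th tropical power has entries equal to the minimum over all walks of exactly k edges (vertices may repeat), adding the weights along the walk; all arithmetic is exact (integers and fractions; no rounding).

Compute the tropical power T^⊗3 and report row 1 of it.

T^⊗2:
  [40, -14, 10]
  [24, 12, 13]
  [9, -3, 30]
T^⊗3:
  [4, -8, 25]
  [30, 4, 19]
  [15, 3, 4]
Answer: row 1 of T^⊗3 = [4, -8, 25]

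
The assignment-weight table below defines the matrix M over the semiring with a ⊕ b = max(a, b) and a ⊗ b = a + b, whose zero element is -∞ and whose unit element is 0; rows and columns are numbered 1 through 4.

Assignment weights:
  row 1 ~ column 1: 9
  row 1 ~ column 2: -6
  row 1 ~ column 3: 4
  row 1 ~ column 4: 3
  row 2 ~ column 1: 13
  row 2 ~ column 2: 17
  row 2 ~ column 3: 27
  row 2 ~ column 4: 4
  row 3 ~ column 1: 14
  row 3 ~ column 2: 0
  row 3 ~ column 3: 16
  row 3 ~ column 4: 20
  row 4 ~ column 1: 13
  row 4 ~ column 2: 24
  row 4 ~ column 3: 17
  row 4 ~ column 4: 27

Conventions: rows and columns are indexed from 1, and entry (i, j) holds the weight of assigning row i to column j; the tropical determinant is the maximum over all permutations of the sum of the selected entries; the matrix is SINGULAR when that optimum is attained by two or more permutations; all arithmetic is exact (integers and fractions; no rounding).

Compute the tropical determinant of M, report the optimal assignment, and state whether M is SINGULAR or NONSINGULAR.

σ = (1, 2, 3, 4): 9 + 17 + 16 + 27 = 69
σ = (1, 2, 4, 3): 9 + 17 + 20 + 17 = 63
σ = (1, 3, 2, 4): 9 + 27 + 0 + 27 = 63
σ = (1, 3, 4, 2): 9 + 27 + 20 + 24 = 80
σ = (1, 4, 2, 3): 9 + 4 + 0 + 17 = 30
σ = (1, 4, 3, 2): 9 + 4 + 16 + 24 = 53
σ = (2, 1, 3, 4): (-6) + 13 + 16 + 27 = 50
σ = (2, 1, 4, 3): (-6) + 13 + 20 + 17 = 44
σ = (2, 3, 1, 4): (-6) + 27 + 14 + 27 = 62
σ = (2, 3, 4, 1): (-6) + 27 + 20 + 13 = 54
σ = (2, 4, 1, 3): (-6) + 4 + 14 + 17 = 29
σ = (2, 4, 3, 1): (-6) + 4 + 16 + 13 = 27
σ = (3, 1, 2, 4): 4 + 13 + 0 + 27 = 44
σ = (3, 1, 4, 2): 4 + 13 + 20 + 24 = 61
σ = (3, 2, 1, 4): 4 + 17 + 14 + 27 = 62
σ = (3, 2, 4, 1): 4 + 17 + 20 + 13 = 54
σ = (3, 4, 1, 2): 4 + 4 + 14 + 24 = 46
σ = (3, 4, 2, 1): 4 + 4 + 0 + 13 = 21
σ = (4, 1, 2, 3): 3 + 13 + 0 + 17 = 33
σ = (4, 1, 3, 2): 3 + 13 + 16 + 24 = 56
σ = (4, 2, 1, 3): 3 + 17 + 14 + 17 = 51
σ = (4, 2, 3, 1): 3 + 17 + 16 + 13 = 49
σ = (4, 3, 1, 2): 3 + 27 + 14 + 24 = 68
σ = (4, 3, 2, 1): 3 + 27 + 0 + 13 = 43
Optimal value attained by: σ = (1, 3, 4, 2).
Answer: det⊕(M) = 80; verdict: NONSINGULAR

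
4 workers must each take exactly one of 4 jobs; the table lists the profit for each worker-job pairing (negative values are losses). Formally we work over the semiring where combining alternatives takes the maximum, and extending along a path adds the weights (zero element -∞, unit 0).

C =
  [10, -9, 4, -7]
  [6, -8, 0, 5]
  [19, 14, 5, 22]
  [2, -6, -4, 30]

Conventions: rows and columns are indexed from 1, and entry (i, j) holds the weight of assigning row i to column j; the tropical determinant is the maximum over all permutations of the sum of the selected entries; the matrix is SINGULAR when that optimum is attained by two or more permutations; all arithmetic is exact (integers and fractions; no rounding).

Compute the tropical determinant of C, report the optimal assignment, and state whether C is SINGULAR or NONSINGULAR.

σ = (1, 2, 3, 4): 10 + (-8) + 5 + 30 = 37
σ = (1, 2, 4, 3): 10 + (-8) + 22 + (-4) = 20
σ = (1, 3, 2, 4): 10 + 0 + 14 + 30 = 54
σ = (1, 3, 4, 2): 10 + 0 + 22 + (-6) = 26
σ = (1, 4, 2, 3): 10 + 5 + 14 + (-4) = 25
σ = (1, 4, 3, 2): 10 + 5 + 5 + (-6) = 14
σ = (2, 1, 3, 4): (-9) + 6 + 5 + 30 = 32
σ = (2, 1, 4, 3): (-9) + 6 + 22 + (-4) = 15
σ = (2, 3, 1, 4): (-9) + 0 + 19 + 30 = 40
σ = (2, 3, 4, 1): (-9) + 0 + 22 + 2 = 15
σ = (2, 4, 1, 3): (-9) + 5 + 19 + (-4) = 11
σ = (2, 4, 3, 1): (-9) + 5 + 5 + 2 = 3
σ = (3, 1, 2, 4): 4 + 6 + 14 + 30 = 54
σ = (3, 1, 4, 2): 4 + 6 + 22 + (-6) = 26
σ = (3, 2, 1, 4): 4 + (-8) + 19 + 30 = 45
σ = (3, 2, 4, 1): 4 + (-8) + 22 + 2 = 20
σ = (3, 4, 1, 2): 4 + 5 + 19 + (-6) = 22
σ = (3, 4, 2, 1): 4 + 5 + 14 + 2 = 25
σ = (4, 1, 2, 3): (-7) + 6 + 14 + (-4) = 9
σ = (4, 1, 3, 2): (-7) + 6 + 5 + (-6) = -2
σ = (4, 2, 1, 3): (-7) + (-8) + 19 + (-4) = 0
σ = (4, 2, 3, 1): (-7) + (-8) + 5 + 2 = -8
σ = (4, 3, 1, 2): (-7) + 0 + 19 + (-6) = 6
σ = (4, 3, 2, 1): (-7) + 0 + 14 + 2 = 9
Optimal value attained by: σ = (1, 3, 2, 4).
Answer: det⊕(C) = 54; verdict: SINGULAR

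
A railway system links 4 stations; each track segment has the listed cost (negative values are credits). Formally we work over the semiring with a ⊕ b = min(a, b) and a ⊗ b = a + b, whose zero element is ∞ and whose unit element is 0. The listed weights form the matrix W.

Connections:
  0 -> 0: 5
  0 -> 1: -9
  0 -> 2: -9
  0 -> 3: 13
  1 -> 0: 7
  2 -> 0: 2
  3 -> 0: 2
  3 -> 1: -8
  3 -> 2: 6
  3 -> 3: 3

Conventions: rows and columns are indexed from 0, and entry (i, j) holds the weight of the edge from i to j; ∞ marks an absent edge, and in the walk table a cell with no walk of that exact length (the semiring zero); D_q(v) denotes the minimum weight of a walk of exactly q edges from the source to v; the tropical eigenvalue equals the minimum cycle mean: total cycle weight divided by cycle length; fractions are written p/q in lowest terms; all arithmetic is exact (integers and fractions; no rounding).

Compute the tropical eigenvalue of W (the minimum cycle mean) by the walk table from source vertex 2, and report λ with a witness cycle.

q=0: [∞, ∞, 0, ∞]
q=1: [2, ∞, ∞, ∞]
q=2: [7, -7, -7, 15]
q=3: [-5, -2, -2, 18]
q=4: [0, -14, -14, 8]
Optimal cycle mean attained by: cycle 0->2->0, total (-9) + 2, length 2.
Answer: λ = -7/2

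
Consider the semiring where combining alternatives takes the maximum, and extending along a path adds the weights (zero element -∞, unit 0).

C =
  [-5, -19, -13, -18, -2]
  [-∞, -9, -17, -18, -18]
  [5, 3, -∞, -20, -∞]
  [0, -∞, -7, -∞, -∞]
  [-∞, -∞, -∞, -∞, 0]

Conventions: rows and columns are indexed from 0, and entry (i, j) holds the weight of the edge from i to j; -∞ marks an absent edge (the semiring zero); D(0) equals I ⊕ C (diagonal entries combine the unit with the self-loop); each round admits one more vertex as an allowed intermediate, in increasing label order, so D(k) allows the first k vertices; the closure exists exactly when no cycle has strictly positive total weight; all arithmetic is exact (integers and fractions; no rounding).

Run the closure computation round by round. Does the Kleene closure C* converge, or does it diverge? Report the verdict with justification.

D(0):
  [0, -19, -13, -18, -2]
  [-∞, 0, -17, -18, -18]
  [5, 3, 0, -20, -∞]
  [0, -∞, -7, 0, -∞]
  [-∞, -∞, -∞, -∞, 0]
D(1):
  [0, -19, -13, -18, -2]
  [-∞, 0, -17, -18, -18]
  [5, 3, 0, -13, 3]
  [0, -19, -7, 0, -2]
  [-∞, -∞, -∞, -∞, 0]
D(2):
  [0, -19, -13, -18, -2]
  [-∞, 0, -17, -18, -18]
  [5, 3, 0, -13, 3]
  [0, -19, -7, 0, -2]
  [-∞, -∞, -∞, -∞, 0]
D(3):
  [0, -10, -13, -18, -2]
  [-12, 0, -17, -18, -14]
  [5, 3, 0, -13, 3]
  [0, -4, -7, 0, -2]
  [-∞, -∞, -∞, -∞, 0]
D(4):
  [0, -10, -13, -18, -2]
  [-12, 0, -17, -18, -14]
  [5, 3, 0, -13, 3]
  [0, -4, -7, 0, -2]
  [-∞, -∞, -∞, -∞, 0]
D(5):
  [0, -10, -13, -18, -2]
  [-12, 0, -17, -18, -14]
  [5, 3, 0, -13, 3]
  [0, -4, -7, 0, -2]
  [-∞, -∞, -∞, -∞, 0]
Key observation: every diagonal entry stays at the unit through all rounds, so no improving cycle exists.
Answer: CONVERGES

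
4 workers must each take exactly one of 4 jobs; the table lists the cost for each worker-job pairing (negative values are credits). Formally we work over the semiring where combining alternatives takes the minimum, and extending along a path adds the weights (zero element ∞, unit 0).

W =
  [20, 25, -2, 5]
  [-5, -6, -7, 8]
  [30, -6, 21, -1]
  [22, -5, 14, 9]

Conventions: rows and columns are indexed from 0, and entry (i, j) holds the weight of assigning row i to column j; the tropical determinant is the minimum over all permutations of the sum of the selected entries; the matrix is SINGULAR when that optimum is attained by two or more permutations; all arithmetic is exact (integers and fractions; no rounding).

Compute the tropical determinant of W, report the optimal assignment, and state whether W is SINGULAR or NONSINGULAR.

σ = (0, 1, 2, 3): 20 + (-6) + 21 + 9 = 44
σ = (0, 1, 3, 2): 20 + (-6) + (-1) + 14 = 27
σ = (0, 2, 1, 3): 20 + (-7) + (-6) + 9 = 16
σ = (0, 2, 3, 1): 20 + (-7) + (-1) + (-5) = 7
σ = (0, 3, 1, 2): 20 + 8 + (-6) + 14 = 36
σ = (0, 3, 2, 1): 20 + 8 + 21 + (-5) = 44
σ = (1, 0, 2, 3): 25 + (-5) + 21 + 9 = 50
σ = (1, 0, 3, 2): 25 + (-5) + (-1) + 14 = 33
σ = (1, 2, 0, 3): 25 + (-7) + 30 + 9 = 57
σ = (1, 2, 3, 0): 25 + (-7) + (-1) + 22 = 39
σ = (1, 3, 0, 2): 25 + 8 + 30 + 14 = 77
σ = (1, 3, 2, 0): 25 + 8 + 21 + 22 = 76
σ = (2, 0, 1, 3): (-2) + (-5) + (-6) + 9 = -4
σ = (2, 0, 3, 1): (-2) + (-5) + (-1) + (-5) = -13
σ = (2, 1, 0, 3): (-2) + (-6) + 30 + 9 = 31
σ = (2, 1, 3, 0): (-2) + (-6) + (-1) + 22 = 13
σ = (2, 3, 0, 1): (-2) + 8 + 30 + (-5) = 31
σ = (2, 3, 1, 0): (-2) + 8 + (-6) + 22 = 22
σ = (3, 0, 1, 2): 5 + (-5) + (-6) + 14 = 8
σ = (3, 0, 2, 1): 5 + (-5) + 21 + (-5) = 16
σ = (3, 1, 0, 2): 5 + (-6) + 30 + 14 = 43
σ = (3, 1, 2, 0): 5 + (-6) + 21 + 22 = 42
σ = (3, 2, 0, 1): 5 + (-7) + 30 + (-5) = 23
σ = (3, 2, 1, 0): 5 + (-7) + (-6) + 22 = 14
Optimal value attained by: σ = (2, 0, 3, 1).
Answer: det⊕(W) = -13; verdict: NONSINGULAR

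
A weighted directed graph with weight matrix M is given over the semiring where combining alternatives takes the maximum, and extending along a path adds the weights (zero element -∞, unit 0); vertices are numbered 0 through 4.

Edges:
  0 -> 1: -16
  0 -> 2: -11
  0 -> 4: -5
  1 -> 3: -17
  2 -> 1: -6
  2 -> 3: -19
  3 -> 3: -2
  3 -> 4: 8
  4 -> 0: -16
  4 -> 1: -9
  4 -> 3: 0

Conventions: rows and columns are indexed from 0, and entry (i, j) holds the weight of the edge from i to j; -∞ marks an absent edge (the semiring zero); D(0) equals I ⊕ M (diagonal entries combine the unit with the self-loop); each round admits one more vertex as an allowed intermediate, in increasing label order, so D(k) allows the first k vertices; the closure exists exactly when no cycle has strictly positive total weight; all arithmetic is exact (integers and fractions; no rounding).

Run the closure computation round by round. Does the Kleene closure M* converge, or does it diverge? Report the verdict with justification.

D(0):
  [0, -16, -11, -∞, -5]
  [-∞, 0, -∞, -17, -∞]
  [-∞, -6, 0, -19, -∞]
  [-∞, -∞, -∞, 0, 8]
  [-16, -9, -∞, 0, 0]
D(1):
  [0, -16, -11, -∞, -5]
  [-∞, 0, -∞, -17, -∞]
  [-∞, -6, 0, -19, -∞]
  [-∞, -∞, -∞, 0, 8]
  [-16, -9, -27, 0, 0]
D(2):
  [0, -16, -11, -33, -5]
  [-∞, 0, -∞, -17, -∞]
  [-∞, -6, 0, -19, -∞]
  [-∞, -∞, -∞, 0, 8]
  [-16, -9, -27, 0, 0]
D(3):
  [0, -16, -11, -30, -5]
  [-∞, 0, -∞, -17, -∞]
  [-∞, -6, 0, -19, -∞]
  [-∞, -∞, -∞, 0, 8]
  [-16, -9, -27, 0, 0]
Detection: at round 4, diagonal entry (4, 4) turns strictly positive.
Key observation: the cycle 4->3->4 has total weight 0 + 8, which is strictly positive.
Answer: DIVERGES — positive cycle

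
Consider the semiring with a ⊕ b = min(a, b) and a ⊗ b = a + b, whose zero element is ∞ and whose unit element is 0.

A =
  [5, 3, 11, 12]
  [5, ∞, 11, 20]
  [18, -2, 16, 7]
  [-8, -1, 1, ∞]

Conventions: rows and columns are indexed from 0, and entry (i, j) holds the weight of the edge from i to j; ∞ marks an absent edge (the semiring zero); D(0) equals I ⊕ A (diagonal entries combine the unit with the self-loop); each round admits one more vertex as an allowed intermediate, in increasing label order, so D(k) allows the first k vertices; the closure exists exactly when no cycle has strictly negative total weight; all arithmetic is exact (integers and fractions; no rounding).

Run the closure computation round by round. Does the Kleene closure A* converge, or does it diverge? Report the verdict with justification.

D(0):
  [0, 3, 11, 12]
  [5, 0, 11, 20]
  [18, -2, 0, 7]
  [-8, -1, 1, 0]
D(1):
  [0, 3, 11, 12]
  [5, 0, 11, 17]
  [18, -2, 0, 7]
  [-8, -5, 1, 0]
D(2):
  [0, 3, 11, 12]
  [5, 0, 11, 17]
  [3, -2, 0, 7]
  [-8, -5, 1, 0]
D(3):
  [0, 3, 11, 12]
  [5, 0, 11, 17]
  [3, -2, 0, 7]
  [-8, -5, 1, 0]
D(4):
  [0, 3, 11, 12]
  [5, 0, 11, 17]
  [-1, -2, 0, 7]
  [-8, -5, 1, 0]
Key observation: every diagonal entry stays at the unit through all rounds, so no improving cycle exists.
Answer: CONVERGES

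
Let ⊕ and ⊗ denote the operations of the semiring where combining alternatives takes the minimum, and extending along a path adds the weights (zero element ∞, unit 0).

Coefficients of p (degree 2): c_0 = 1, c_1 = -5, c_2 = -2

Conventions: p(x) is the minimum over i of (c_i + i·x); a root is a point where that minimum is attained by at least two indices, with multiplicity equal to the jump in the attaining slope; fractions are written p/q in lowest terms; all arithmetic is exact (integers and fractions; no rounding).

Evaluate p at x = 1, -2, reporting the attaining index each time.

p(1) = min(1+0·1=1, -5+1·1=-4, -2+2·1=0) = -4 (attained by i=1)
p(-2) = min(1+0·(-2)=1, -5+1·(-2)=-7, -2+2·(-2)=-6) = -7 (attained by i=1)
Answer: p(1) = -4; p(-2) = -7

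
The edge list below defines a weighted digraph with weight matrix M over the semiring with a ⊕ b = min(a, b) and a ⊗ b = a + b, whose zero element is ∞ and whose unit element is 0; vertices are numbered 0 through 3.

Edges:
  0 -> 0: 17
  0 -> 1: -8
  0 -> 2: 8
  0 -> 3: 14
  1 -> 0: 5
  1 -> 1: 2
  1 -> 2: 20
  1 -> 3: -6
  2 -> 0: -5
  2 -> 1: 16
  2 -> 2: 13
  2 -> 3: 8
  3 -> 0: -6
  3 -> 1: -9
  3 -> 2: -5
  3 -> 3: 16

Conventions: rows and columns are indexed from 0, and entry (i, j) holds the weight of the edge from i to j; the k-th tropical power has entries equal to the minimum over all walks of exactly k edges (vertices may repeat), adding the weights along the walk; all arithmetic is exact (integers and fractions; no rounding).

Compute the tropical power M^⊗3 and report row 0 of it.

M^⊗2:
  [-3, -6, 9, -14]
  [-12, -15, -11, -4]
  [2, -13, 3, 9]
  [-10, -14, 2, -15]
M^⊗3:
  [-20, -23, -19, -12]
  [-16, -20, -9, -21]
  [-8, -11, 4, -19]
  [-21, -24, -20, -20]
Answer: row 0 of M^⊗3 = [-20, -23, -19, -12]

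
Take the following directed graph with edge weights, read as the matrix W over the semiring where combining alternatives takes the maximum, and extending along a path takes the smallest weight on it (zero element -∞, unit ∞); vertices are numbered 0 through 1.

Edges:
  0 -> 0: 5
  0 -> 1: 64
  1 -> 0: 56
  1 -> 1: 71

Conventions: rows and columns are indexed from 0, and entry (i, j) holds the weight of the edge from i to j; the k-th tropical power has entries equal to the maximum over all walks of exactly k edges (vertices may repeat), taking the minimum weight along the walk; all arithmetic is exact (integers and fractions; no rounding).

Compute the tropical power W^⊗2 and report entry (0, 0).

W^⊗2:
  [56, 64]
  [56, 71]
Key observation: the optimum is the walk 0->1->0, with weight 64 min 56 = 56.
Optimal value attained by: walk 0->1->0.
Answer: (W^⊗2)[0][0] = 56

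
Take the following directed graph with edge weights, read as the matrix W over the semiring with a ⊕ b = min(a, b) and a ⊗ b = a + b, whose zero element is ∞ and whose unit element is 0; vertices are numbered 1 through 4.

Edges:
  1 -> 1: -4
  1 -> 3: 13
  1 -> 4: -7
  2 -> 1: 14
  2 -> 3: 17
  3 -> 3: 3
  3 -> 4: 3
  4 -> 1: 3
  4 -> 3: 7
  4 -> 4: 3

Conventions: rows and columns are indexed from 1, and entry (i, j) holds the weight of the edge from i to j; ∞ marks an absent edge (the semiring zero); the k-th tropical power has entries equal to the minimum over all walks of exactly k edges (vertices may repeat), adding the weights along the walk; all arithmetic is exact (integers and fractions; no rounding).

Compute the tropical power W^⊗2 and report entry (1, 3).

W^⊗2:
  [-8, ∞, 0, -11]
  [10, ∞, 20, 7]
  [6, ∞, 6, 6]
  [-1, ∞, 10, -4]
Key observation: the optimum is the walk 1->4->3, with weight (-7) + 7 = 0.
Optimal value attained by: walk 1->4->3.
Answer: (W^⊗2)[1][3] = 0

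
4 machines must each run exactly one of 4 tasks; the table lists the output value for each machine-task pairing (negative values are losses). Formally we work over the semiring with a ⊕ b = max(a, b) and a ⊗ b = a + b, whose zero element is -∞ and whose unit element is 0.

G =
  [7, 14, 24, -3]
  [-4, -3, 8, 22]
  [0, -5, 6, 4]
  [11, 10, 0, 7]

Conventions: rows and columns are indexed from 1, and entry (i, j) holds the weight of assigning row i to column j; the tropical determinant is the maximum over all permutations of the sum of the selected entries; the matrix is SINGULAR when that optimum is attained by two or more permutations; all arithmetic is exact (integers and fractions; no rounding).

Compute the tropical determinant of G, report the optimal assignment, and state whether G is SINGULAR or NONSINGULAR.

σ = (1, 2, 3, 4): 7 + (-3) + 6 + 7 = 17
σ = (1, 2, 4, 3): 7 + (-3) + 4 + 0 = 8
σ = (1, 3, 2, 4): 7 + 8 + (-5) + 7 = 17
σ = (1, 3, 4, 2): 7 + 8 + 4 + 10 = 29
σ = (1, 4, 2, 3): 7 + 22 + (-5) + 0 = 24
σ = (1, 4, 3, 2): 7 + 22 + 6 + 10 = 45
σ = (2, 1, 3, 4): 14 + (-4) + 6 + 7 = 23
σ = (2, 1, 4, 3): 14 + (-4) + 4 + 0 = 14
σ = (2, 3, 1, 4): 14 + 8 + 0 + 7 = 29
σ = (2, 3, 4, 1): 14 + 8 + 4 + 11 = 37
σ = (2, 4, 1, 3): 14 + 22 + 0 + 0 = 36
σ = (2, 4, 3, 1): 14 + 22 + 6 + 11 = 53
σ = (3, 1, 2, 4): 24 + (-4) + (-5) + 7 = 22
σ = (3, 1, 4, 2): 24 + (-4) + 4 + 10 = 34
σ = (3, 2, 1, 4): 24 + (-3) + 0 + 7 = 28
σ = (3, 2, 4, 1): 24 + (-3) + 4 + 11 = 36
σ = (3, 4, 1, 2): 24 + 22 + 0 + 10 = 56
σ = (3, 4, 2, 1): 24 + 22 + (-5) + 11 = 52
σ = (4, 1, 2, 3): (-3) + (-4) + (-5) + 0 = -12
σ = (4, 1, 3, 2): (-3) + (-4) + 6 + 10 = 9
σ = (4, 2, 1, 3): (-3) + (-3) + 0 + 0 = -6
σ = (4, 2, 3, 1): (-3) + (-3) + 6 + 11 = 11
σ = (4, 3, 1, 2): (-3) + 8 + 0 + 10 = 15
σ = (4, 3, 2, 1): (-3) + 8 + (-5) + 11 = 11
Optimal value attained by: σ = (3, 4, 1, 2).
Answer: det⊕(G) = 56; verdict: NONSINGULAR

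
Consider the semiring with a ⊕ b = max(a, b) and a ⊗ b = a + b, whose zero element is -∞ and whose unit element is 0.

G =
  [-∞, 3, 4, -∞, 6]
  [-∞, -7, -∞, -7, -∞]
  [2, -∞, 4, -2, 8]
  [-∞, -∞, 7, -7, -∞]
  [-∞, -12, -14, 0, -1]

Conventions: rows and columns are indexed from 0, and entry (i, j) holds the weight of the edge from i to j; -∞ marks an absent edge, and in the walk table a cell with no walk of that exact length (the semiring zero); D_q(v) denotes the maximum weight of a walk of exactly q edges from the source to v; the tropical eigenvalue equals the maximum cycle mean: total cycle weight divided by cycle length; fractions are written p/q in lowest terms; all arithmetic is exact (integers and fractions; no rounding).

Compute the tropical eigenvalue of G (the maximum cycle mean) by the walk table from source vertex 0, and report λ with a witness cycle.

q=0: [0, -∞, -∞, -∞, -∞]
q=1: [-∞, 3, 4, -∞, 6]
q=2: [6, -4, 8, 6, 12]
q=3: [10, 9, 13, 12, 16]
q=4: [15, 13, 19, 16, 21]
q=5: [21, 18, 23, 21, 27]
Optimal cycle mean attained by: cycle 2->4->3->2, total 8 + 0 + 7, length 3.
Answer: λ = 5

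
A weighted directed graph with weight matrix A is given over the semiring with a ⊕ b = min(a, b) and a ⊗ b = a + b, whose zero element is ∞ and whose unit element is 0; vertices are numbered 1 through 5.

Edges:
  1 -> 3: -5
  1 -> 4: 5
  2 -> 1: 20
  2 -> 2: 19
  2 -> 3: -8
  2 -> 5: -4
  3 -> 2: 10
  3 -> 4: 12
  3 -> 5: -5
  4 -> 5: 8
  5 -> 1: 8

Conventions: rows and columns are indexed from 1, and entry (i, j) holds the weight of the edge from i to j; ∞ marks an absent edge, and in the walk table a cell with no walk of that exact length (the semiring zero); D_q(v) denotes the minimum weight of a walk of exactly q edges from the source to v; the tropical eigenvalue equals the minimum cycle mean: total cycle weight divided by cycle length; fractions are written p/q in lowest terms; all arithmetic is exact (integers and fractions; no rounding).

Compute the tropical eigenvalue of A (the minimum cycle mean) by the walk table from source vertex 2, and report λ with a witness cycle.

q=0: [∞, 0, ∞, ∞, ∞]
q=1: [20, 19, -8, ∞, -4]
q=2: [4, 2, 11, 4, -13]
q=3: [-5, 21, -6, 9, -2]
q=4: [6, 4, -10, 0, -11]
q=5: [-3, 0, -4, 2, -15]
Optimal cycle mean attained by: cycle 1->3->5->1, total (-5) + (-5) + 8, length 3.
Answer: λ = -2/3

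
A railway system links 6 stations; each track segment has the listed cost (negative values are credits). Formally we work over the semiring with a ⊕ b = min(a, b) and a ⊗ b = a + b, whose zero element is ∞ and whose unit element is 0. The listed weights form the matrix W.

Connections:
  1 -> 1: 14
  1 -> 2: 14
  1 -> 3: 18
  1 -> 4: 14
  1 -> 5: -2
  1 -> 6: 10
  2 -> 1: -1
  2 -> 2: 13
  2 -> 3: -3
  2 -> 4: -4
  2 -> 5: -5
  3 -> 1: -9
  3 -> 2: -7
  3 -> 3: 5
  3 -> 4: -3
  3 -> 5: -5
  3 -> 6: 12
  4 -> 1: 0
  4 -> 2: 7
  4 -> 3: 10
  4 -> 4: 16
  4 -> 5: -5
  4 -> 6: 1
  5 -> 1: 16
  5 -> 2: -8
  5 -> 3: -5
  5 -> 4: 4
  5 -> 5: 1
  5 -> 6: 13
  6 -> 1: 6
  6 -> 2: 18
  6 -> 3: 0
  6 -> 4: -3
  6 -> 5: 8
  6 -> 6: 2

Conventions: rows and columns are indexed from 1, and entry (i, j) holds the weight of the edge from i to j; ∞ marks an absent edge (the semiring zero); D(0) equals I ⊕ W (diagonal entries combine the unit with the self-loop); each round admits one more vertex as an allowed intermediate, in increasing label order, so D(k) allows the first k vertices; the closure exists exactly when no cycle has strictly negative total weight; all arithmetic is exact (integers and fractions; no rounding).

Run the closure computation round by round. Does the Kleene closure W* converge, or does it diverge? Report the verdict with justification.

D(0):
  [0, 14, 18, 14, -2, 10]
  [-1, 0, -3, -4, -5, ∞]
  [-9, -7, 0, -3, -5, 12]
  [0, 7, 10, 0, -5, 1]
  [16, -8, -5, 4, 0, 13]
  [6, 18, 0, -3, 8, 0]
D(1):
  [0, 14, 18, 14, -2, 10]
  [-1, 0, -3, -4, -5, 9]
  [-9, -7, 0, -3, -11, 1]
  [0, 7, 10, 0, -5, 1]
  [16, -8, -5, 4, 0, 13]
  [6, 18, 0, -3, 4, 0]
Detection: at round 2, diagonal entry (3, 3) turns strictly negative.
Key observation: the cycle 3->2->3 has total weight (-7) + (-3), which is strictly negative.
Answer: DIVERGES — negative cycle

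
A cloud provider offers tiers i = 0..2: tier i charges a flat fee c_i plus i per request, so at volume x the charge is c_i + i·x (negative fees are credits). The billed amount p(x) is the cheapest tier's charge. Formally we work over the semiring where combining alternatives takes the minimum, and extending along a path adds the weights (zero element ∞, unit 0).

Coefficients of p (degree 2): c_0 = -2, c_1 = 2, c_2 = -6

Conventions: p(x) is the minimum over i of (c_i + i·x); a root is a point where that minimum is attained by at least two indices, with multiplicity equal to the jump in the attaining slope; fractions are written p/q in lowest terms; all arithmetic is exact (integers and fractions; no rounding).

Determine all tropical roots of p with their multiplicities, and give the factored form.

hull edge (i=0, c=-2) to (i=2, c=-6): slope -2, span 2
Factored form: p(x) = -6 ⊗ (x ⊕ 2) ⊗ (x ⊕ 2)
Answer: roots = 2 (mult 2)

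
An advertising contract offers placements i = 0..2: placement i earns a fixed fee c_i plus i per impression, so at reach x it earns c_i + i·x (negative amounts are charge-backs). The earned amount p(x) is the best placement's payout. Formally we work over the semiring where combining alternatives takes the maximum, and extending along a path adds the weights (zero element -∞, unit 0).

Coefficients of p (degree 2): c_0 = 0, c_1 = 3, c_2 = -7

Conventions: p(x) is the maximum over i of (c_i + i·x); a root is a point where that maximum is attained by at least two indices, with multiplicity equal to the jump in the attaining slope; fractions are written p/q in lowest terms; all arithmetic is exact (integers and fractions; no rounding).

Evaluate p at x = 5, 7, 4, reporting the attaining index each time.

p(5) = max(0+0·5=0, 3+1·5=8, -7+2·5=3) = 8 (attained by i=1)
p(7) = max(0+0·7=0, 3+1·7=10, -7+2·7=7) = 10 (attained by i=1)
p(4) = max(0+0·4=0, 3+1·4=7, -7+2·4=1) = 7 (attained by i=1)
Answer: p(5) = 8; p(7) = 10; p(4) = 7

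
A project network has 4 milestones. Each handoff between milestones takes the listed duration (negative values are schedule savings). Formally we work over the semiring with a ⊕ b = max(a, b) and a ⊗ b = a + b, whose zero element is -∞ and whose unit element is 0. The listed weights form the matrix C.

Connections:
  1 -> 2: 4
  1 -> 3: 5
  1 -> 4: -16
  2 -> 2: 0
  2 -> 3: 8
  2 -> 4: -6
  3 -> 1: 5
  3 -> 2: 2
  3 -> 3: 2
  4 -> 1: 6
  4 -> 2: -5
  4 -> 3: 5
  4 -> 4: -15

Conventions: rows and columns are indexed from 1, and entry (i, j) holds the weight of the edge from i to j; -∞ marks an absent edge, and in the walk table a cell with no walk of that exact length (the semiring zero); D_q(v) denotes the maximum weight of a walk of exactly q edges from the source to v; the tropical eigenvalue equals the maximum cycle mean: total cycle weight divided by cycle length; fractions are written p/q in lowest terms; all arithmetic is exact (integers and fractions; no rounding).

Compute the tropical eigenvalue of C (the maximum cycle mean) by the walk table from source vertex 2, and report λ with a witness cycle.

q=0: [-∞, 0, -∞, -∞]
q=1: [-∞, 0, 8, -6]
q=2: [13, 10, 10, -6]
q=3: [15, 17, 18, 4]
q=4: [23, 20, 25, 11]
Optimal cycle mean attained by: cycle 1->2->3->1, total 4 + 8 + 5, length 3.
Answer: λ = 17/3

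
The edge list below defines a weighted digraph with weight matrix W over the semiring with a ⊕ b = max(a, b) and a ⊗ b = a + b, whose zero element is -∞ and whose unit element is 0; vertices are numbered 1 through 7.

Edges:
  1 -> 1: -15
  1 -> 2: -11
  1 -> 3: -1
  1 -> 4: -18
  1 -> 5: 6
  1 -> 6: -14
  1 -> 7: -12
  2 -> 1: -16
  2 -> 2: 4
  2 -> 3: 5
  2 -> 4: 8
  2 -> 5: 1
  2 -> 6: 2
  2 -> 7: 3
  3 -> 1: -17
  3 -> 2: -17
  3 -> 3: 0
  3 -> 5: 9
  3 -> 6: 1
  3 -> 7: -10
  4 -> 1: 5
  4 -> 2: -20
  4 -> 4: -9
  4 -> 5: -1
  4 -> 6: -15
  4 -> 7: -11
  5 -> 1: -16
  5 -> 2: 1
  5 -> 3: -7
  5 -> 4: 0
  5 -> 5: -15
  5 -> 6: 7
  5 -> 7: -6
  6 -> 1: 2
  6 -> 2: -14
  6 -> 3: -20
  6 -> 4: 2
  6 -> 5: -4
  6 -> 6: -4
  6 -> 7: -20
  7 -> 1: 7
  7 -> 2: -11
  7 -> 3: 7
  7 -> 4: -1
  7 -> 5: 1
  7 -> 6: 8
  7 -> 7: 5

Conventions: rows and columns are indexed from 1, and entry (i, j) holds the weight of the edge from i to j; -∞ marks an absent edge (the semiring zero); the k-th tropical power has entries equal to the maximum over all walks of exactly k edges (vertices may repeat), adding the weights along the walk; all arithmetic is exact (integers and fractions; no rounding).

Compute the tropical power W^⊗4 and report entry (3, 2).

W^⊗2:
  [-5, 7, -1, 6, 8, 13, 0]
  [13, 8, 10, 12, 14, 11, 8]
  [3, 10, 2, 9, 9, 16, 3]
  [-4, 0, 4, -1, 11, 6, -6]
  [9, 5, 6, 9, 3, 3, 4]
  [7, -3, 1, -2, 8, 3, -9]
  [12, 2, 12, 10, 16, 13, 10]
W^⊗3:
  [15, 11, 12, 15, 9, 15, 10]
  [17, 15, 15, 16, 19, 21, 13]
  [18, 14, 15, 18, 12, 16, 13]
  [8, 12, 5, 11, 13, 18, 5]
  [14, 9, 11, 13, 15, 12, 9]
  [5, 9, 6, 8, 13, 15, 2]
  [17, 17, 17, 16, 21, 23, 15]
W^⊗4:
  [20, 15, 17, 19, 21, 18, 15]
  [23, 20, 20, 23, 24, 26, 18]
  [23, 18, 20, 22, 24, 21, 18]
  [20, 16, 17, 20, 14, 20, 15]
  [18, 16, 16, 17, 20, 22, 14]
  [17, 14, 14, 17, 15, 20, 12]
  [25, 22, 22, 25, 26, 28, 20]
Key observation: the optimum is the walk 3->5->2->2->2, with weight 9 + 1 + 4 + 4 = 18.
Optimal value attained by: walk 3->5->2->2->2.
Answer: (W^⊗4)[3][2] = 18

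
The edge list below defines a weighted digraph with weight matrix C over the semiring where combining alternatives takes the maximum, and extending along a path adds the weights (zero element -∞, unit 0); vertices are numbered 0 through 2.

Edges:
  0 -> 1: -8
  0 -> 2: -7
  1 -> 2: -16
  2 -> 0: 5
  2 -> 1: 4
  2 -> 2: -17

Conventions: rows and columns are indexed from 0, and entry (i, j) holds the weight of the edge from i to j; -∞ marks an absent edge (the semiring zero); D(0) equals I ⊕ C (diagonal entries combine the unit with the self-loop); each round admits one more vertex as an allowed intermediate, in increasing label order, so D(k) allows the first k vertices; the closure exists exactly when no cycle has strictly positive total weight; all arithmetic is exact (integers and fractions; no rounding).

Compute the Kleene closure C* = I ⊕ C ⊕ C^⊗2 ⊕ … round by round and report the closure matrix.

D(0):
  [0, -8, -7]
  [-∞, 0, -16]
  [5, 4, 0]
D(1):
  [0, -8, -7]
  [-∞, 0, -16]
  [5, 4, 0]
D(2):
  [0, -8, -7]
  [-∞, 0, -16]
  [5, 4, 0]
D(3):
  [0, -3, -7]
  [-11, 0, -16]
  [5, 4, 0]
Answer: C* = [[0, -3, -7], [-11, 0, -16], [5, 4, 0]]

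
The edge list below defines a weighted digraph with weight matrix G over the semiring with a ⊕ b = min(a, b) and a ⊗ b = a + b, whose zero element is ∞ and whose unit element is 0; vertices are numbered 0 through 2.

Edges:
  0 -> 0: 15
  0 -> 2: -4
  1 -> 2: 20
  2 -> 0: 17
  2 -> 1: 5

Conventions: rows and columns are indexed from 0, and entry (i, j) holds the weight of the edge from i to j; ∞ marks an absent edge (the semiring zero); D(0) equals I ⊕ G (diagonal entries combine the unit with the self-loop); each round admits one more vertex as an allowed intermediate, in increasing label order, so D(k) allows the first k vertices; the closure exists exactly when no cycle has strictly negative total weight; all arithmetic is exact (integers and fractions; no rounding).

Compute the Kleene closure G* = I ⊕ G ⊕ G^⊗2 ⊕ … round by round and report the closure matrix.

D(0):
  [0, ∞, -4]
  [∞, 0, 20]
  [17, 5, 0]
D(1):
  [0, ∞, -4]
  [∞, 0, 20]
  [17, 5, 0]
D(2):
  [0, ∞, -4]
  [∞, 0, 20]
  [17, 5, 0]
D(3):
  [0, 1, -4]
  [37, 0, 20]
  [17, 5, 0]
Answer: G* = [[0, 1, -4], [37, 0, 20], [17, 5, 0]]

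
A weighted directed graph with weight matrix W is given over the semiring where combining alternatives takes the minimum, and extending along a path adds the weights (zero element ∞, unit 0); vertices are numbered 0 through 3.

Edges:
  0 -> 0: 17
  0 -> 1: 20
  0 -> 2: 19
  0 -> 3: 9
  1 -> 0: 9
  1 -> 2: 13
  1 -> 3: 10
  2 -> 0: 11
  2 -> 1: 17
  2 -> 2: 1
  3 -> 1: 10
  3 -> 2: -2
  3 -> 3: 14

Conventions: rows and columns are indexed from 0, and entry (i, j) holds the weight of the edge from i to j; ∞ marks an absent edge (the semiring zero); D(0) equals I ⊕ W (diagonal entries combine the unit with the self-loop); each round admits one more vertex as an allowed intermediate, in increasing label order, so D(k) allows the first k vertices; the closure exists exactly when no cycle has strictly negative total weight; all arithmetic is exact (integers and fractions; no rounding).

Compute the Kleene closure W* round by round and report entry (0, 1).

D(0):
  [0, 20, 19, 9]
  [9, 0, 13, 10]
  [11, 17, 0, ∞]
  [∞, 10, -2, 0]
D(1):
  [0, 20, 19, 9]
  [9, 0, 13, 10]
  [11, 17, 0, 20]
  [∞, 10, -2, 0]
D(2):
  [0, 20, 19, 9]
  [9, 0, 13, 10]
  [11, 17, 0, 20]
  [19, 10, -2, 0]
D(3):
  [0, 20, 19, 9]
  [9, 0, 13, 10]
  [11, 17, 0, 20]
  [9, 10, -2, 0]
D(4):
  [0, 19, 7, 9]
  [9, 0, 8, 10]
  [11, 17, 0, 20]
  [9, 10, -2, 0]
Answer: W*[0][1] = 19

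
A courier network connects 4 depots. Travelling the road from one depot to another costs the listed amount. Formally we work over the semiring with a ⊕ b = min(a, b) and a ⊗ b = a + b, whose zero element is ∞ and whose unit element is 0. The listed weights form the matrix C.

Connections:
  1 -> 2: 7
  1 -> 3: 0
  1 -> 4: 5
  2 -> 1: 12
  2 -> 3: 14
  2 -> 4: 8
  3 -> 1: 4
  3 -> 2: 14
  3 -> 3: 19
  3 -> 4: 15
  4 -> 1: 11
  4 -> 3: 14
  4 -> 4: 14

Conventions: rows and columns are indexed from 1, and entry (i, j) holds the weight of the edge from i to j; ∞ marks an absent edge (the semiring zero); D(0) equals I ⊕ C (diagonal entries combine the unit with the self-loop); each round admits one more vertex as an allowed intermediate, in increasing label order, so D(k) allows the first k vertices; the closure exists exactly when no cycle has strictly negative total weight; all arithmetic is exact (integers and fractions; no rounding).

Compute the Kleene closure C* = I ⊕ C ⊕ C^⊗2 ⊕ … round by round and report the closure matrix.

D(0):
  [0, 7, 0, 5]
  [12, 0, 14, 8]
  [4, 14, 0, 15]
  [11, ∞, 14, 0]
D(1):
  [0, 7, 0, 5]
  [12, 0, 12, 8]
  [4, 11, 0, 9]
  [11, 18, 11, 0]
D(2):
  [0, 7, 0, 5]
  [12, 0, 12, 8]
  [4, 11, 0, 9]
  [11, 18, 11, 0]
D(3):
  [0, 7, 0, 5]
  [12, 0, 12, 8]
  [4, 11, 0, 9]
  [11, 18, 11, 0]
D(4):
  [0, 7, 0, 5]
  [12, 0, 12, 8]
  [4, 11, 0, 9]
  [11, 18, 11, 0]
Answer: C* = [[0, 7, 0, 5], [12, 0, 12, 8], [4, 11, 0, 9], [11, 18, 11, 0]]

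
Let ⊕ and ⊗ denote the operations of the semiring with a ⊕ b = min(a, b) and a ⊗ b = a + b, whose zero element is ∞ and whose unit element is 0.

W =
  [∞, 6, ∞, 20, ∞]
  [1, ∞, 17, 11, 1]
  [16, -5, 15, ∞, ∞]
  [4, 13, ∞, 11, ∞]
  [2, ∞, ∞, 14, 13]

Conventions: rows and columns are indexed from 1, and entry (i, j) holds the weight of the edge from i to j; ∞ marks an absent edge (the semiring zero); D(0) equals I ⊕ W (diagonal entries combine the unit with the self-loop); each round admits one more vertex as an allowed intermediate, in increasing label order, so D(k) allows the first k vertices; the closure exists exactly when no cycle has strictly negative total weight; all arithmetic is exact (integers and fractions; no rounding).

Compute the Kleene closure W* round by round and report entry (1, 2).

D(0):
  [0, 6, ∞, 20, ∞]
  [1, 0, 17, 11, 1]
  [16, -5, 0, ∞, ∞]
  [4, 13, ∞, 0, ∞]
  [2, ∞, ∞, 14, 0]
D(1):
  [0, 6, ∞, 20, ∞]
  [1, 0, 17, 11, 1]
  [16, -5, 0, 36, ∞]
  [4, 10, ∞, 0, ∞]
  [2, 8, ∞, 14, 0]
D(2):
  [0, 6, 23, 17, 7]
  [1, 0, 17, 11, 1]
  [-4, -5, 0, 6, -4]
  [4, 10, 27, 0, 11]
  [2, 8, 25, 14, 0]
D(3):
  [0, 6, 23, 17, 7]
  [1, 0, 17, 11, 1]
  [-4, -5, 0, 6, -4]
  [4, 10, 27, 0, 11]
  [2, 8, 25, 14, 0]
D(4):
  [0, 6, 23, 17, 7]
  [1, 0, 17, 11, 1]
  [-4, -5, 0, 6, -4]
  [4, 10, 27, 0, 11]
  [2, 8, 25, 14, 0]
D(5):
  [0, 6, 23, 17, 7]
  [1, 0, 17, 11, 1]
  [-4, -5, 0, 6, -4]
  [4, 10, 27, 0, 11]
  [2, 8, 25, 14, 0]
Answer: W*[1][2] = 6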